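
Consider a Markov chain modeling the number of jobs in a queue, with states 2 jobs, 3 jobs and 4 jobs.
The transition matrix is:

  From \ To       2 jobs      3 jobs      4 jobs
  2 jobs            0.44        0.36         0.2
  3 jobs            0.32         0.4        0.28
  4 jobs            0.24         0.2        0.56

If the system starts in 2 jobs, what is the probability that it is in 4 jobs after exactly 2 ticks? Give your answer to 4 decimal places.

Sum over the intermediate state after 1 tick:
P = P(2 jobs→2 jobs)·P(2 jobs→4 jobs) + P(2 jobs→3 jobs)·P(3 jobs→4 jobs) + P(2 jobs→4 jobs)·P(4 jobs→4 jobs)
  = 0.44×0.2 + 0.36×0.28 + 0.2×0.56
  = 0.0880 + 0.1008 + 0.1120 = 0.3008

0.3008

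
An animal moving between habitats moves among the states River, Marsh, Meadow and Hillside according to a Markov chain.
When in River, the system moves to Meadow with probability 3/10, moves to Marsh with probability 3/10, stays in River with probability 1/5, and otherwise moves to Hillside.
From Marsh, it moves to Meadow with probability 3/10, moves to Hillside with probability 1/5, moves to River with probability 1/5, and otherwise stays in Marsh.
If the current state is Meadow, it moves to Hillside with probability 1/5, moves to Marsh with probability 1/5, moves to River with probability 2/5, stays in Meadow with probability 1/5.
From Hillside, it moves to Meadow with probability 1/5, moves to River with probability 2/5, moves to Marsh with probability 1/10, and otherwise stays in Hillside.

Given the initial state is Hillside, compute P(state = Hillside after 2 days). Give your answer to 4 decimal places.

0.2300

Propagate the distribution vector 2 days from Hillside.
After 0 days: (0.0000, 0.0000, 0.0000, 1.0000)
After 1 day: (0.4000, 0.1000, 0.2000, 0.3000)
After 2 days: (0.3000, 0.2200, 0.2500, 0.2300)
P(in Hillside after 2 days) = 0.2300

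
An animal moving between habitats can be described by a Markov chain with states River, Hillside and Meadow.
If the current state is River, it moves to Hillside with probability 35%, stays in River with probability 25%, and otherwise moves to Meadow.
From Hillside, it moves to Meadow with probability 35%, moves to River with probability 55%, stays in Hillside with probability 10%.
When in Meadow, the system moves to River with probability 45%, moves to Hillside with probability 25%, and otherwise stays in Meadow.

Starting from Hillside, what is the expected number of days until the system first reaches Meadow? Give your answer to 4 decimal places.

2.6943

Let t(s) be the expected number of days to first reach Meadow from state s, with t(Meadow) = 0. Conditioning on the first day:
t(River) = 1 + 0.25·t(River) + 0.35·t(Hillside)
t(Hillside) = 1 + 0.55·t(River) + 0.1·t(Hillside)
Solving: t(River) = 2.5907, t(Hillside) = 2.6943.
Expected days from Hillside to Meadow: 2.6943.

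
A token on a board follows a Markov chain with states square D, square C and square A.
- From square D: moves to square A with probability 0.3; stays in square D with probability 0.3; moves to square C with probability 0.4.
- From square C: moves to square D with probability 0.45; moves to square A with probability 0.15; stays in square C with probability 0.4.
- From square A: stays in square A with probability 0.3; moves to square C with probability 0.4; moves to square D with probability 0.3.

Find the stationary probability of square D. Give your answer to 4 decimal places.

0.3600

Let the stationary distribution be π with π = πP and π_1 + π_2 + π_3 = 1.
π_1 = 0.3·π_1 + 0.45·π_2 + 0.3·π_3
π_2 = 0.4·π_1 + 0.4·π_2 + 0.4·π_3
Solving with the normalization constraint gives π = (0.3600, 0.4000, 0.2400).
So the stationary probability of square D is 0.3600.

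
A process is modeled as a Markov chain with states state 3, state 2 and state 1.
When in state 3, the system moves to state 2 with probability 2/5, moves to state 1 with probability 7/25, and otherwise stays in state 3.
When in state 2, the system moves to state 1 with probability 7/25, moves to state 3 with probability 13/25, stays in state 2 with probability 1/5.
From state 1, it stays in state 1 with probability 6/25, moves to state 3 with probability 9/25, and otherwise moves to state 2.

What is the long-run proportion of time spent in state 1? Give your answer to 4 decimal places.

0.2692

Let the stationary distribution be π with π = πP and π_1 + π_2 + π_3 = 1.
π_1 = 0.32·π_1 + 0.52·π_2 + 0.36·π_3
π_2 = 0.4·π_1 + 0.2·π_2 + 0.4·π_3
Solving with the normalization constraint gives π = (0.3974, 0.3333, 0.2692).
So the stationary probability of state 1 is 0.2692.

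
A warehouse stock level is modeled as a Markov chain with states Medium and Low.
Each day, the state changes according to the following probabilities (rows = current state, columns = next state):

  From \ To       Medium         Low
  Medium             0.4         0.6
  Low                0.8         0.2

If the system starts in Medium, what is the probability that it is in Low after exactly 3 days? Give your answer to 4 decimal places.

0.4560

Propagate the distribution vector 3 days from Medium.
After 0 days: (1.0000, 0.0000)
After 1 day: (0.4000, 0.6000)
After 2 days: (0.6400, 0.3600)
After 3 days: (0.5440, 0.4560)
P(in Low after 3 days) = 0.4560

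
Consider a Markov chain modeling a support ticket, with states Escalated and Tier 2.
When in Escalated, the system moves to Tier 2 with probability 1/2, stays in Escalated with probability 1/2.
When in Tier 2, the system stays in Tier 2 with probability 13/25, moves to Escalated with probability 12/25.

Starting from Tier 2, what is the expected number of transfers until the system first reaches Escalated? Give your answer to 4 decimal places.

Let t(s) be the expected number of transfers to first reach Escalated from state s, with t(Escalated) = 0. Conditioning on the first transfer:
t(Tier 2) = 1 + 0.52·t(Tier 2)
Solving: t(Tier 2) = 2.0833.
Expected transfers from Tier 2 to Escalated: 2.0833.

2.0833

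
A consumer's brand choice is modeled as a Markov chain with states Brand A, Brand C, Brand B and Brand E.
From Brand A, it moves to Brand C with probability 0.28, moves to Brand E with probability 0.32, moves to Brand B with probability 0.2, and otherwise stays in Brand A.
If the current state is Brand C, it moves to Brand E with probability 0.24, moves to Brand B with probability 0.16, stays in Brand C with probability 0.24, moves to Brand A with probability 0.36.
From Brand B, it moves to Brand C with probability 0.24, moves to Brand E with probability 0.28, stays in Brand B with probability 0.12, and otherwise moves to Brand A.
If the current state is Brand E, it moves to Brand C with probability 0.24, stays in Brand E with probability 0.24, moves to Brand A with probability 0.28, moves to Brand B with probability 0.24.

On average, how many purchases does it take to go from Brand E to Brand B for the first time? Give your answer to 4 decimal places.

4.7894

Let t(s) be the expected number of purchases to first reach Brand B from state s, with t(Brand B) = 0. Conditioning on the first purchase:
t(Brand A) = 1 + 0.2·t(Brand A) + 0.28·t(Brand C) + 0.32·t(Brand E)
t(Brand C) = 1 + 0.36·t(Brand A) + 0.24·t(Brand C) + 0.24·t(Brand E)
t(Brand E) = 1 + 0.28·t(Brand A) + 0.24·t(Brand C) + 0.24·t(Brand E)
Solving: t(Brand A) = 4.9815, t(Brand C) = 5.1879, t(Brand E) = 4.7894.
Expected purchases from Brand E to Brand B: 4.7894.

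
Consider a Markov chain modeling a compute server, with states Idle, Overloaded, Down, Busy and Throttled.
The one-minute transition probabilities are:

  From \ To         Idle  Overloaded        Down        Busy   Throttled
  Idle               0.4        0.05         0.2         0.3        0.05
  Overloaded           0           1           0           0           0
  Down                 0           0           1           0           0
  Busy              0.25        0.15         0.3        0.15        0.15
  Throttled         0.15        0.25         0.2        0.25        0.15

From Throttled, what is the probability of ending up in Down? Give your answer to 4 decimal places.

Let h(s) be the probability of absorption at Down starting from transient state s. Then h(Down) = 1 and h(Overloaded) = 0. By first-step analysis:
h(Idle) = 0.4·h(Idle) + 0.05·0 + 0.2·1 + 0.3·h(Busy) + 0.05·h(Throttled)
h(Busy) = 0.25·h(Idle) + 0.15·0 + 0.3·1 + 0.15·h(Busy) + 0.15·h(Throttled)
h(Throttled) = 0.15·h(Idle) + 0.25·0 + 0.2·1 + 0.25·h(Busy) + 0.15·h(Throttled)
Solving: h(Idle) = 0.7092, h(Busy) = 0.6594, h(Throttled) = 0.5544.
Starting from Throttled, the probability is 0.5544.

0.5544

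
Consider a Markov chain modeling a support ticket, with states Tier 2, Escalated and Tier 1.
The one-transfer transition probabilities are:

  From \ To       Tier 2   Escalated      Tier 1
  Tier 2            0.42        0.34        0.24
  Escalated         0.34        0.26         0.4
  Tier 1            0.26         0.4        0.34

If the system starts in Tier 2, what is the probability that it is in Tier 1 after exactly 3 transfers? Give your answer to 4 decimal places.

Propagate the distribution vector 3 transfers from Tier 2.
After 0 transfers: (1.0000, 0.0000, 0.0000)
After 1 transfer: (0.4200, 0.3400, 0.2400)
After 2 transfers: (0.3544, 0.3272, 0.3184)
After 3 transfers: (0.3429, 0.3329, 0.3242)
P(in Tier 1 after 3 transfers) = 0.3242

0.3242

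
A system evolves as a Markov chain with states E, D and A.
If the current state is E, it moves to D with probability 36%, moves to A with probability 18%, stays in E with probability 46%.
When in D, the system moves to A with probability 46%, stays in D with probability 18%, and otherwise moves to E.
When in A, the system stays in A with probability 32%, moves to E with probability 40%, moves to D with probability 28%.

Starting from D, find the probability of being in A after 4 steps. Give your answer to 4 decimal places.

Propagate the distribution vector 4 steps from D.
After 0 steps: (0.0000, 1.0000, 0.0000)
After 1 step: (0.3600, 0.1800, 0.4600)
After 2 steps: (0.4144, 0.2908, 0.2948)
After 3 steps: (0.4132, 0.2841, 0.3027)
After 4 steps: (0.4134, 0.2847, 0.3019)
P(in A after 4 steps) = 0.3019

0.3019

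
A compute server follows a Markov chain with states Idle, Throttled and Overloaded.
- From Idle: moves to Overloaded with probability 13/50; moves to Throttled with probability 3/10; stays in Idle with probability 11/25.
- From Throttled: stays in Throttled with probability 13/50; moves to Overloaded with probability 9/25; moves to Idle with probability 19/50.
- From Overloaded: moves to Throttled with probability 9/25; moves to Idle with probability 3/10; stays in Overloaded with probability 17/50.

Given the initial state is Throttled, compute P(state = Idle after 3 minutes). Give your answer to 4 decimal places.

0.3773

Propagate the distribution vector 3 minutes from Throttled.
After 0 minutes: (0.0000, 1.0000, 0.0000)
After 1 minute: (0.3800, 0.2600, 0.3600)
After 2 minutes: (0.3740, 0.3112, 0.3148)
After 3 minutes: (0.3773, 0.3064, 0.3163)
P(in Idle after 3 minutes) = 0.3773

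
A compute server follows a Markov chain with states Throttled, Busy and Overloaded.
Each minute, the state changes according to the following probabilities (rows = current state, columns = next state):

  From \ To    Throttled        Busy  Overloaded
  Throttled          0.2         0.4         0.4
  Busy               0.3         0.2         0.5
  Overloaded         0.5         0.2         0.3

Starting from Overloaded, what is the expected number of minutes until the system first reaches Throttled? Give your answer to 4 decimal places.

Let t(s) be the expected number of minutes to first reach Throttled from state s, with t(Throttled) = 0. Conditioning on the first minute:
t(Busy) = 1 + 0.2·t(Busy) + 0.5·t(Overloaded)
t(Overloaded) = 1 + 0.2·t(Busy) + 0.3·t(Overloaded)
Solving: t(Busy) = 2.6087, t(Overloaded) = 2.1739.
Expected minutes from Overloaded to Throttled: 2.1739.

2.1739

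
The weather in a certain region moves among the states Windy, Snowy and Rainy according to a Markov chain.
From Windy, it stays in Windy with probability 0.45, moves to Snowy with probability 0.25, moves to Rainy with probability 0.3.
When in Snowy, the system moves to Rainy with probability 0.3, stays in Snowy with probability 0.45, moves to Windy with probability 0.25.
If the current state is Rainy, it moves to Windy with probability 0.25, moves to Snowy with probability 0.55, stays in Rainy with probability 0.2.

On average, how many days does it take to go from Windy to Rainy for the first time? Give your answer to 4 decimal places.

3.3333

Let t(s) be the expected number of days to first reach Rainy from state s, with t(Rainy) = 0. Conditioning on the first day:
t(Windy) = 1 + 0.45·t(Windy) + 0.25·t(Snowy)
t(Snowy) = 1 + 0.25·t(Windy) + 0.45·t(Snowy)
Solving: t(Windy) = 3.3333, t(Snowy) = 3.3333.
Expected days from Windy to Rainy: 3.3333.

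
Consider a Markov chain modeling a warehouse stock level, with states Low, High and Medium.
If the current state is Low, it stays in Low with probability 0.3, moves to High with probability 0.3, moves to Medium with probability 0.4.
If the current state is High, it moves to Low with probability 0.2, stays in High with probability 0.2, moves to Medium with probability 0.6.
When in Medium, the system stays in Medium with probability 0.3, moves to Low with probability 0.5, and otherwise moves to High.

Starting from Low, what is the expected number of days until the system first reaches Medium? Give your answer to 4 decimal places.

2.2000

Let t(s) be the expected number of days to first reach Medium from state s, with t(Medium) = 0. Conditioning on the first day:
t(Low) = 1 + 0.3·t(Low) + 0.3·t(High)
t(High) = 1 + 0.2·t(Low) + 0.2·t(High)
Solving: t(Low) = 2.2000, t(High) = 1.8000.
Expected days from Low to Medium: 2.2000.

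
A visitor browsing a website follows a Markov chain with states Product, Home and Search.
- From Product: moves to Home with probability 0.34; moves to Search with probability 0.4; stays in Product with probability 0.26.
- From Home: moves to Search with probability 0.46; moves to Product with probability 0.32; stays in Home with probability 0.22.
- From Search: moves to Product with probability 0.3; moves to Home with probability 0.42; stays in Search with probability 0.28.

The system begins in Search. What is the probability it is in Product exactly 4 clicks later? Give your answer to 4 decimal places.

0.2949

Propagate the distribution vector 4 clicks from Search.
After 0 clicks: (0.0000, 0.0000, 1.0000)
After 1 click: (0.3000, 0.4200, 0.2800)
After 2 clicks: (0.2964, 0.3120, 0.3916)
After 3 clicks: (0.2944, 0.3339, 0.3717)
After 4 clicks: (0.2949, 0.3297, 0.3754)
P(in Product after 4 clicks) = 0.2949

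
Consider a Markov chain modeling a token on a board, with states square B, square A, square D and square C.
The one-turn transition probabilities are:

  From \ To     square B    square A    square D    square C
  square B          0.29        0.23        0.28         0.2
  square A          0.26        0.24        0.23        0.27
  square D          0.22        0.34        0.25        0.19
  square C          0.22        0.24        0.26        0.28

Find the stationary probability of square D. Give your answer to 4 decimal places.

0.2545

Let the stationary distribution be π with π = πP and π_1 + π_2 + π_3 + π_4 = 1.
π_1 = 0.29·π_1 + 0.26·π_2 + 0.22·π_3 + 0.22·π_4
π_2 = 0.23·π_1 + 0.24·π_2 + 0.34·π_3 + 0.24·π_4
π_3 = 0.28·π_1 + 0.23·π_2 + 0.25·π_3 + 0.26·π_4
Solving with the normalization constraint gives π = (0.2479, 0.2630, 0.2545, 0.2346).
So the stationary probability of square D is 0.2545.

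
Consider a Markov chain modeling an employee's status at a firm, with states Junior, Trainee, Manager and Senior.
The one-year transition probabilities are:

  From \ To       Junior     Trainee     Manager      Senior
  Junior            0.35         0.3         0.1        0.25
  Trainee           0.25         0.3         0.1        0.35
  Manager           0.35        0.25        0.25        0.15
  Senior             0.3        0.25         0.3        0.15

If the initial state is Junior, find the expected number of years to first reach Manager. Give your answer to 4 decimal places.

6.6366

Let t(s) be the expected number of years to first reach Manager from state s, with t(Manager) = 0. Conditioning on the first year:
t(Junior) = 1 + 0.35·t(Junior) + 0.3·t(Trainee) + 0.25·t(Senior)
t(Trainee) = 1 + 0.25·t(Junior) + 0.3·t(Trainee) + 0.35·t(Senior)
t(Senior) = 1 + 0.3·t(Junior) + 0.25·t(Trainee) + 0.15·t(Senior)
Solving: t(Junior) = 6.6366, t(Trainee) = 6.5165, t(Senior) = 5.4354.
Expected years from Junior to Manager: 6.6366.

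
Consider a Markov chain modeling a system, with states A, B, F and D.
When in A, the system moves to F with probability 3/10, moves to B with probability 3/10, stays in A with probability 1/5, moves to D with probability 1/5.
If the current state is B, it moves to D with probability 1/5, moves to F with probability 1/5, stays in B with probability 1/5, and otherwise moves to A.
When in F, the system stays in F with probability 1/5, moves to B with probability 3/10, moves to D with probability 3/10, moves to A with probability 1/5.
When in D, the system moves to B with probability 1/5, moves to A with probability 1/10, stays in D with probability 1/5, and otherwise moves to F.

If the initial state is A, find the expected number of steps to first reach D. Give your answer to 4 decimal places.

4.4485

Let t(s) be the expected number of steps to first reach D from state s, with t(D) = 0. Conditioning on the first step:
t(A) = 1 + 0.2·t(A) + 0.3·t(B) + 0.3·t(F)
t(B) = 1 + 0.4·t(A) + 0.2·t(B) + 0.2·t(F)
t(F) = 1 + 0.2·t(A) + 0.3·t(B) + 0.2·t(F)
Solving: t(A) = 4.4485, t(B) = 4.4853, t(F) = 4.0441.
Expected steps from A to D: 4.4485.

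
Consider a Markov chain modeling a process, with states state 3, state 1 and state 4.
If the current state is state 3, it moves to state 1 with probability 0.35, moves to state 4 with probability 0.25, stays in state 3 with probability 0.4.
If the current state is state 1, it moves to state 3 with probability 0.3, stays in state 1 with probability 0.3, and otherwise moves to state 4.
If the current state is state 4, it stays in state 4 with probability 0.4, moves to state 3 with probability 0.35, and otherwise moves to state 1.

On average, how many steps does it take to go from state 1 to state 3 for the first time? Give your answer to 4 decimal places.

Let t(s) be the expected number of steps to first reach state 3 from state s, with t(state 3) = 0. Conditioning on the first step:
t(state 1) = 1 + 0.3·t(state 1) + 0.4·t(state 4)
t(state 4) = 1 + 0.25·t(state 1) + 0.4·t(state 4)
Solving: t(state 1) = 3.1250, t(state 4) = 2.9688.
Expected steps from state 1 to state 3: 3.1250.

3.1250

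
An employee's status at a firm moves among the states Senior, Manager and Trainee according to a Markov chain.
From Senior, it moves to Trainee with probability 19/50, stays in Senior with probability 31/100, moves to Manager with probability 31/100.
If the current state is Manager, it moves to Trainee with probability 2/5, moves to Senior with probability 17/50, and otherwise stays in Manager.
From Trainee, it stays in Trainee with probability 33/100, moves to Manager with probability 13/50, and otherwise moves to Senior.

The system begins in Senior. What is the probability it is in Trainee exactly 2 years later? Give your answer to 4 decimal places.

0.3672

Sum over the intermediate state after 1 year:
P = P(Senior→Senior)·P(Senior→Trainee) + P(Senior→Manager)·P(Manager→Trainee) + P(Senior→Trainee)·P(Trainee→Trainee)
  = 0.31×0.38 + 0.31×0.4 + 0.38×0.33
  = 0.1178 + 0.1240 + 0.1254 = 0.3672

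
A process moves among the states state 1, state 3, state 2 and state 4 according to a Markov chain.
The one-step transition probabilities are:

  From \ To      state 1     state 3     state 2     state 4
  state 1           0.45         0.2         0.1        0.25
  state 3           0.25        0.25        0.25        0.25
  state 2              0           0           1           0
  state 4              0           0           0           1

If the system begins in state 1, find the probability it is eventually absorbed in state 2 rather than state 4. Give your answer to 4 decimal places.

0.3448

Let h(s) be the probability of absorption at state 2 starting from transient state s. Then h(state 2) = 1 and h(state 4) = 0. By first-step analysis:
h(state 1) = 0.45·h(state 1) + 0.2·h(state 3) + 0.1·1 + 0.25·0
h(state 3) = 0.25·h(state 1) + 0.25·h(state 3) + 0.25·1 + 0.25·0
Solving: h(state 1) = 0.3448, h(state 3) = 0.4483.
Starting from state 1, the probability is 0.3448.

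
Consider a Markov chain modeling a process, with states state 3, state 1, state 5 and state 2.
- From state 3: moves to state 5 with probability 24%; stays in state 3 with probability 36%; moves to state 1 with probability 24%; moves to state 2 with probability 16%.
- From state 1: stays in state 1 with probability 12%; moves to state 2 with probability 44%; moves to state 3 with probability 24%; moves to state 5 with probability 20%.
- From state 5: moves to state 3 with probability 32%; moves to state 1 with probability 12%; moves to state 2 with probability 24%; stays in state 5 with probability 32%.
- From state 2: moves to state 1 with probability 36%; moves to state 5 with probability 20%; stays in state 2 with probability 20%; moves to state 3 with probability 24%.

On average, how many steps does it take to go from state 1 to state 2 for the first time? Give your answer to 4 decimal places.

3.2323

Let t(s) be the expected number of steps to first reach state 2 from state s, with t(state 2) = 0. Conditioning on the first step:
t(state 3) = 1 + 0.36·t(state 3) + 0.24·t(state 1) + 0.24·t(state 5)
t(state 1) = 1 + 0.24·t(state 3) + 0.12·t(state 1) + 0.2·t(state 5)
t(state 5) = 1 + 0.32·t(state 3) + 0.12·t(state 1) + 0.32·t(state 5)
Solving: t(state 3) = 4.2986, t(state 1) = 3.2323, t(state 5) = 4.0638.
Expected steps from state 1 to state 2: 3.2323.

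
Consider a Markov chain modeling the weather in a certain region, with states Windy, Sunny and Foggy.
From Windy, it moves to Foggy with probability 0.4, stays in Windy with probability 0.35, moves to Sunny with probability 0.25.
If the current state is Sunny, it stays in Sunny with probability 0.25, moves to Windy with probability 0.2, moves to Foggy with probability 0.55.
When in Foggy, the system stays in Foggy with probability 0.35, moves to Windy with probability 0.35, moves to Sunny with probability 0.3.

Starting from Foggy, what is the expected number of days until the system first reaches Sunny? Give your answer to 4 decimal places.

3.5398

Let t(s) be the expected number of days to first reach Sunny from state s, with t(Sunny) = 0. Conditioning on the first day:
t(Windy) = 1 + 0.35·t(Windy) + 0.4·t(Foggy)
t(Foggy) = 1 + 0.35·t(Windy) + 0.35·t(Foggy)
Solving: t(Windy) = 3.7168, t(Foggy) = 3.5398.
Expected days from Foggy to Sunny: 3.5398.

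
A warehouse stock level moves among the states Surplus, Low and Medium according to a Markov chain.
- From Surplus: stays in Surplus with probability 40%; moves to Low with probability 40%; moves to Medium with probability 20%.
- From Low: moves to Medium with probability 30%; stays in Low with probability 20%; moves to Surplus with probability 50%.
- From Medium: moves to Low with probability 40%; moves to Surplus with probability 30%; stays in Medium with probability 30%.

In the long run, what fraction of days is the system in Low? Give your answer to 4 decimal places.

Let the stationary distribution be π with π = πP and π_1 + π_2 + π_3 = 1.
π_1 = 0.4·π_1 + 0.5·π_2 + 0.3·π_3
π_2 = 0.4·π_1 + 0.2·π_2 + 0.4·π_3
Solving with the normalization constraint gives π = (0.4074, 0.3333, 0.2593).
So the stationary probability of Low is 0.3333.

0.3333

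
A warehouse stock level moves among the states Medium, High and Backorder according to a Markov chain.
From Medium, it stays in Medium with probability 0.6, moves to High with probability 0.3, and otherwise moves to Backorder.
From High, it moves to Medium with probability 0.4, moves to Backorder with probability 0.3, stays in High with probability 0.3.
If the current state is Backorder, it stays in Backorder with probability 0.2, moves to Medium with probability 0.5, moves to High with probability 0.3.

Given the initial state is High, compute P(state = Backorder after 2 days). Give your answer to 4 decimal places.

Sum over the intermediate state after 1 day:
P = P(High→Medium)·P(Medium→Backorder) + P(High→High)·P(High→Backorder) + P(High→Backorder)·P(Backorder→Backorder)
  = 0.4×0.1 + 0.3×0.3 + 0.3×0.2
  = 0.0400 + 0.0900 + 0.0600 = 0.1900

0.1900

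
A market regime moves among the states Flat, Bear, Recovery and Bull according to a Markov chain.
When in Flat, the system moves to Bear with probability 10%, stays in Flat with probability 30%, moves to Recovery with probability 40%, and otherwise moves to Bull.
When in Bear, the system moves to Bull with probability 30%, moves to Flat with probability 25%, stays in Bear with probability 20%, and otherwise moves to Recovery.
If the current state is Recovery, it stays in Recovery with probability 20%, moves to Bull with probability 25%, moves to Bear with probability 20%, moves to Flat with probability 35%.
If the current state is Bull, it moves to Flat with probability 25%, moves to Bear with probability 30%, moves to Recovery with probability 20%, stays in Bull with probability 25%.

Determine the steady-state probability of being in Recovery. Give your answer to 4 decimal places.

0.2680

Let the stationary distribution be π with π = πP and π_1 + π_2 + π_3 + π_4 = 1.
π_1 = 0.3·π_1 + 0.25·π_2 + 0.35·π_3 + 0.25·π_4
π_2 = 0.1·π_1 + 0.2·π_2 + 0.2·π_3 + 0.3·π_4
π_3 = 0.4·π_1 + 0.25·π_2 + 0.2·π_3 + 0.2·π_4
Solving with the normalization constraint gives π = (0.2914, 0.1954, 0.2680, 0.2452).
So the stationary probability of Recovery is 0.2680.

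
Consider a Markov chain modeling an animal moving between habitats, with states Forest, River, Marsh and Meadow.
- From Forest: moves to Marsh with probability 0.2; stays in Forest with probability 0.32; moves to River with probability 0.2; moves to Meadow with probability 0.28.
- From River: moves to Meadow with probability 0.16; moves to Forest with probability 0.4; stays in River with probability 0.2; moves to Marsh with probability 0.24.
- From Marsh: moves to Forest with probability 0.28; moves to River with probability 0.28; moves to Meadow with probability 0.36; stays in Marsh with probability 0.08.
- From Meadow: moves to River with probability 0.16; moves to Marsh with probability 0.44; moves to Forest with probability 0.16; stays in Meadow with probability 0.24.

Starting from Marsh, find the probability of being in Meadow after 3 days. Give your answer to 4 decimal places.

Propagate the distribution vector 3 days from Marsh.
After 0 days: (0.0000, 0.0000, 1.0000, 0.0000)
After 1 day: (0.2800, 0.2800, 0.0800, 0.3600)
After 2 days: (0.2816, 0.1920, 0.2880, 0.2384)
After 3 days: (0.2857, 0.2135, 0.2303, 0.2705)
P(in Meadow after 3 days) = 0.2705

0.2705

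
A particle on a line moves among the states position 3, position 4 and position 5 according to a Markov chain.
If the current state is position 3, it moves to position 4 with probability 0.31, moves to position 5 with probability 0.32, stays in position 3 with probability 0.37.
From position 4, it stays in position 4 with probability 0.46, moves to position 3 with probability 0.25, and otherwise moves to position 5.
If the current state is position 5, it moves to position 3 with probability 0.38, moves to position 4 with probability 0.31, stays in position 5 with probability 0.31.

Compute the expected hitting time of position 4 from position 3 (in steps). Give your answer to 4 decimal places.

Let t(s) be the expected number of steps to first reach position 4 from state s, with t(position 4) = 0. Conditioning on the first step:
t(position 3) = 1 + 0.37·t(position 3) + 0.32·t(position 5)
t(position 5) = 1 + 0.38·t(position 3) + 0.31·t(position 5)
Solving: t(position 3) = 3.2258, t(position 5) = 3.2258.
Expected steps from position 3 to position 4: 3.2258.

3.2258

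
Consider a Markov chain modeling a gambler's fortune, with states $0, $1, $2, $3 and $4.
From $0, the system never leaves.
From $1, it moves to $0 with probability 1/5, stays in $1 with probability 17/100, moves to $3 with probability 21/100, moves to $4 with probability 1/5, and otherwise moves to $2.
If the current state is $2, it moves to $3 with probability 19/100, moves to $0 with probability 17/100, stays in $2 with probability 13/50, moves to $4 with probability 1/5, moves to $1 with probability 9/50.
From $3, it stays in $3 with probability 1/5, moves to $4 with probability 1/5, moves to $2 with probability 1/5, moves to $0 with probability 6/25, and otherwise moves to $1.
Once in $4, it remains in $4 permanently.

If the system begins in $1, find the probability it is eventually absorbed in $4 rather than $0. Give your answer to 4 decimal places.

Let h(s) be the probability of absorption at $4 starting from transient state s. Then h($4) = 1 and h($0) = 0. By first-step analysis:
h($1) = 0.2·0 + 0.17·h($1) + 0.22·h($2) + 0.21·h($3) + 0.2·1
h($2) = 0.17·0 + 0.18·h($1) + 0.26·h($2) + 0.19·h($3) + 0.2·1
h($3) = 0.24·0 + 0.16·h($1) + 0.2·h($2) + 0.2·h($3) + 0.2·1
Solving: h($1) = 0.4983, h($2) = 0.5143, h($3) = 0.4782.
Starting from $1, the probability is 0.4983.

0.4983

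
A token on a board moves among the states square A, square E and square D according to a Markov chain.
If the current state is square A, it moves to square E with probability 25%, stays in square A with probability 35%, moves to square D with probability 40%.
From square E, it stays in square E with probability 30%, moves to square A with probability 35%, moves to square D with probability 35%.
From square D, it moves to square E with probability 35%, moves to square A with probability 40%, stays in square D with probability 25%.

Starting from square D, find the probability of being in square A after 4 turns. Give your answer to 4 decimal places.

0.3667

Propagate the distribution vector 4 turns from square D.
After 0 turns: (0.0000, 0.0000, 1.0000)
After 1 turn: (0.4000, 0.3500, 0.2500)
After 2 turns: (0.3625, 0.2925, 0.3450)
After 3 turns: (0.3673, 0.2991, 0.3336)
After 4 turns: (0.3667, 0.2983, 0.3350)
P(in square A after 4 turns) = 0.3667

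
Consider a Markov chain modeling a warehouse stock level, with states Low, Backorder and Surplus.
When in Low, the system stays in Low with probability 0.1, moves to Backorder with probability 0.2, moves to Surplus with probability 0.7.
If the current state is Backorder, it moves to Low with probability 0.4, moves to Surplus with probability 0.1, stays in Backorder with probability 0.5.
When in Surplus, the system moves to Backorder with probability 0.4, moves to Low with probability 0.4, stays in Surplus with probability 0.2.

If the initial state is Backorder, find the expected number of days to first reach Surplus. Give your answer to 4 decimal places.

Let t(s) be the expected number of days to first reach Surplus from state s, with t(Surplus) = 0. Conditioning on the first day:
t(Low) = 1 + 0.1·t(Low) + 0.2·t(Backorder)
t(Backorder) = 1 + 0.4·t(Low) + 0.5·t(Backorder)
Solving: t(Low) = 1.8919, t(Backorder) = 3.5135.
Expected days from Backorder to Surplus: 3.5135.

3.5135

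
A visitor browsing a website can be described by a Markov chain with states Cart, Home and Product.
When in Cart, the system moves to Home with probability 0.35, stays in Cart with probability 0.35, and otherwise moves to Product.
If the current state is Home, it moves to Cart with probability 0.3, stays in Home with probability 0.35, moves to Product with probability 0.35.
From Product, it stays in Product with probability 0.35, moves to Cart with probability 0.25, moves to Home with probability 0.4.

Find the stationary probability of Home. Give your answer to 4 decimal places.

Let the stationary distribution be π with π = πP and π_1 + π_2 + π_3 = 1.
π_1 = 0.35·π_1 + 0.3·π_2 + 0.25·π_3
π_2 = 0.35·π_1 + 0.35·π_2 + 0.4·π_3
Solving with the normalization constraint gives π = (0.2982, 0.3668, 0.3351).
So the stationary probability of Home is 0.3668.

0.3668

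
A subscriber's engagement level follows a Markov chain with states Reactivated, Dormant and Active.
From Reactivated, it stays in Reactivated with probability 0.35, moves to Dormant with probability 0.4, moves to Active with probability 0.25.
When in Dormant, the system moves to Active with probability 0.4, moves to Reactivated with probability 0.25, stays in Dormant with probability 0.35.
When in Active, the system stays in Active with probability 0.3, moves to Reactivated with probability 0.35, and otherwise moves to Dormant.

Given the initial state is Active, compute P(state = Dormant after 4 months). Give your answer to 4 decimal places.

Propagate the distribution vector 4 months from Active.
After 0 months: (0.0000, 0.0000, 1.0000)
After 1 month: (0.3500, 0.3500, 0.3000)
After 2 months: (0.3150, 0.3675, 0.3175)
After 3 months: (0.3133, 0.3658, 0.3210)
After 4 months: (0.3134, 0.3657, 0.3209)
P(in Dormant after 4 months) = 0.3657

0.3657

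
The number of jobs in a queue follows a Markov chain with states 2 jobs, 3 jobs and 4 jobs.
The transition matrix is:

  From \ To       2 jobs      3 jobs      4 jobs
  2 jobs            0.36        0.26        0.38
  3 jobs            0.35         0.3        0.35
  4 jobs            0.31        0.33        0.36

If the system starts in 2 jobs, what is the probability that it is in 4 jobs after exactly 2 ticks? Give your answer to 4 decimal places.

0.3646

Sum over the intermediate state after 1 tick:
P = P(2 jobs→2 jobs)·P(2 jobs→4 jobs) + P(2 jobs→3 jobs)·P(3 jobs→4 jobs) + P(2 jobs→4 jobs)·P(4 jobs→4 jobs)
  = 0.36×0.38 + 0.26×0.35 + 0.38×0.36
  = 0.1368 + 0.0910 + 0.1368 = 0.3646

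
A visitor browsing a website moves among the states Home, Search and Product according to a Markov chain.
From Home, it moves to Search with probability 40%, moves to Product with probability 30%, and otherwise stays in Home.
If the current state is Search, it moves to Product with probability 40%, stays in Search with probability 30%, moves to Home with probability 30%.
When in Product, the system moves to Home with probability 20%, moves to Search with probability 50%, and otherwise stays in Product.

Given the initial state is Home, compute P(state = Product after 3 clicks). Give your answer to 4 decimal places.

0.3390

Propagate the distribution vector 3 clicks from Home.
After 0 clicks: (1.0000, 0.0000, 0.0000)
After 1 click: (0.3000, 0.4000, 0.3000)
After 2 clicks: (0.2700, 0.3900, 0.3400)
After 3 clicks: (0.2660, 0.3950, 0.3390)
P(in Product after 3 clicks) = 0.3390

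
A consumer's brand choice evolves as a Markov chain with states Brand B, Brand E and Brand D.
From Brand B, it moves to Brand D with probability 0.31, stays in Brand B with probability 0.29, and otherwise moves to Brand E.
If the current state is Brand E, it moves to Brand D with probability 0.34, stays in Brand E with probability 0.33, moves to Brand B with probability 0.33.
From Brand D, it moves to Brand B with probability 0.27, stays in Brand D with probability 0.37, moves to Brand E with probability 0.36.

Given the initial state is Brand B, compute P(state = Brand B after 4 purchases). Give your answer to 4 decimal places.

Propagate the distribution vector 4 purchases from Brand B.
After 0 purchases: (1.0000, 0.0000, 0.0000)
After 1 purchase: (0.2900, 0.4000, 0.3100)
After 2 purchases: (0.2998, 0.3596, 0.3406)
After 3 purchases: (0.2976, 0.3612, 0.3412)
After 4 purchases: (0.2976, 0.3611, 0.3413)
P(in Brand B after 4 purchases) = 0.2976

0.2976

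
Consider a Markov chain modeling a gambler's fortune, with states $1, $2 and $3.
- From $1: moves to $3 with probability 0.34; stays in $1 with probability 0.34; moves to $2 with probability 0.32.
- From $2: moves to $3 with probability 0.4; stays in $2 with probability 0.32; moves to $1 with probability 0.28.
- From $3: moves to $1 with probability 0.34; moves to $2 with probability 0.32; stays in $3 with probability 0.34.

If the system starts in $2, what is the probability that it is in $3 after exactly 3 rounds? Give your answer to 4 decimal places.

0.3592

Propagate the distribution vector 3 rounds from $2.
After 0 rounds: (0.0000, 1.0000, 0.0000)
After 1 round: (0.2800, 0.3200, 0.4000)
After 2 rounds: (0.3208, 0.3200, 0.3592)
After 3 rounds: (0.3208, 0.3200, 0.3592)
P(in $3 after 3 rounds) = 0.3592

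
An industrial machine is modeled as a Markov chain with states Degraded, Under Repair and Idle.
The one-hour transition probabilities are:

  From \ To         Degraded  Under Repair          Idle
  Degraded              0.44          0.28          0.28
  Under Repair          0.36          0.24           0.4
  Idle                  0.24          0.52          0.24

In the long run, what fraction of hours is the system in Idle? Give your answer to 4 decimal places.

Let the stationary distribution be π with π = πP and π_1 + π_2 + π_3 = 1.
π_1 = 0.44·π_1 + 0.36·π_2 + 0.24·π_3
π_2 = 0.28·π_1 + 0.24·π_2 + 0.52·π_3
Solving with the normalization constraint gives π = (0.3511, 0.3404, 0.3085).
So the stationary probability of Idle is 0.3085.

0.3085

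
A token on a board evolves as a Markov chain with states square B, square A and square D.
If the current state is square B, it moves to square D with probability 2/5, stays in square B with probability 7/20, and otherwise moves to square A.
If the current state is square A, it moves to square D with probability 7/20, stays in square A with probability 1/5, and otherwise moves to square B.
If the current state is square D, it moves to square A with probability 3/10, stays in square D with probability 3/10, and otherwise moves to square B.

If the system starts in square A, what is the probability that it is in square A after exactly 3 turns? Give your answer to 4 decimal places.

Propagate the distribution vector 3 turns from square A.
After 0 turns: (0.0000, 1.0000, 0.0000)
After 1 turn: (0.4500, 0.2000, 0.3500)
After 2 turns: (0.3875, 0.2575, 0.3550)
After 3 turns: (0.3935, 0.2549, 0.3516)
P(in square A after 3 turns) = 0.2549

0.2549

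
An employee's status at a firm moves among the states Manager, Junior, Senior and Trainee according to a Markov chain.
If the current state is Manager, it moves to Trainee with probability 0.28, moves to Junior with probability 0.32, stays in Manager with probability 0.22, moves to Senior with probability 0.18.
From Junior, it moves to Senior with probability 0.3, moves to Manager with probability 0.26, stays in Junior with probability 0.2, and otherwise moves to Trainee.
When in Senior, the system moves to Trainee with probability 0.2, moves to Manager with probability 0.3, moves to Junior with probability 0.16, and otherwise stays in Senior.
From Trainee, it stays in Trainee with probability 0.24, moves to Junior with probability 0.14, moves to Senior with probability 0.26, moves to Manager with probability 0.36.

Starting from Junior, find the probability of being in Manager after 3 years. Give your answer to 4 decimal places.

Propagate the distribution vector 3 years from Junior.
After 0 years: (0.0000, 1.0000, 0.0000, 0.0000)
After 1 year: (0.2600, 0.2000, 0.3000, 0.2400)
After 2 years: (0.2856, 0.2048, 0.2712, 0.2384)
After 3 years: (0.2833, 0.2091, 0.2670, 0.2406)
P(in Manager after 3 years) = 0.2833

0.2833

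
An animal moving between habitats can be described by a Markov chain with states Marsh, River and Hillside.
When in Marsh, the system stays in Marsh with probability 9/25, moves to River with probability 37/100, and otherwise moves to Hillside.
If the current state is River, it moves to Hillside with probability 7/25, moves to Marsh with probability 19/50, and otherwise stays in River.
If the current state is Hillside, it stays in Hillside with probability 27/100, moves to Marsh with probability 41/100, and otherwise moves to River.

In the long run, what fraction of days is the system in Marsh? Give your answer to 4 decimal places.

0.3806

Let the stationary distribution be π with π = πP and π_1 + π_2 + π_3 = 1.
π_1 = 0.36·π_1 + 0.38·π_2 + 0.41·π_3
π_2 = 0.37·π_1 + 0.34·π_2 + 0.32·π_3
Solving with the normalization constraint gives π = (0.3806, 0.3459, 0.2735).
So the stationary probability of Marsh is 0.3806.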